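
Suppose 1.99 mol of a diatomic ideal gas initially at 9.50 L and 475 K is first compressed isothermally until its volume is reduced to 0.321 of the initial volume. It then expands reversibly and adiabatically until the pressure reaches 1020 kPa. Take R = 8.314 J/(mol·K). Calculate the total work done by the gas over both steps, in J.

-4360 J

P₁ = nRT₁/V₁ = 1.99×8.314×475/9.50 = 827 kPa.
Step 1 — Isothermal: T stays 475 K; PV = const ⇒ V₂ = 3.05 L, P₂ = 2580 kPa.
ΔU = 0 (ideal gas, T constant).
W = nRT ln(V₂/V₁) = 1.99×8.314×475×ln(0.321) = -8930 J.
Q = ΔU + W = -8930 J.
State after step 1: P = 2580 kPa, V = 3.05 L, T = 475 K.
Step 2 — Adiabatic: T₂/T₁ = (P₂/P₁)^((γ−1)/γ) ⇒ T₂ = 475×(0.396)^0.286 = 364 K; V₂ = 5.91 L.
ΔU = nCvΔT = 1.99×20.8×(364−475) = -4570 J.
Q = 0 for an adiabatic process, so W = −ΔU = 4570 J.
Net over both steps: W = -4360 J, Q = -8930 J, ΔU = -4570 J.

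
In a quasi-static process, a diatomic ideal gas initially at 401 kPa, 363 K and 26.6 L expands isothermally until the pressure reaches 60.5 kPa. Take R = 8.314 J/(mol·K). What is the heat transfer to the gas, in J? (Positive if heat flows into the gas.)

n = P₁V₁/(RT₁) = 401×26.6/(8.314×363) = 3.53 mol.
Isothermal: T stays 363 K; PV = const ⇒ V₂ = 176 L, P₂ = 60.5 kPa.
ΔU = 0 (ideal gas, T constant).
W = nRT ln(V₂/V₁) = 3.53×8.314×363×ln(6.63) = 20200 J.
Q = ΔU + W = 20200 J.

20200 J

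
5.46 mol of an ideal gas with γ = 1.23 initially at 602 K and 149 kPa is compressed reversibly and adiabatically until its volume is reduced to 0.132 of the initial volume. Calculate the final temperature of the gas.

959 K

V₁ = nRT₁/P₁ = 5.46×8.314×602/149 = 183 L.
Adiabatic: TV^(γ−1) = const ⇒ T₂ = 602×(7.58)^0.230 = 959 K; PV^γ = const ⇒ P₂ = 1800 kPa.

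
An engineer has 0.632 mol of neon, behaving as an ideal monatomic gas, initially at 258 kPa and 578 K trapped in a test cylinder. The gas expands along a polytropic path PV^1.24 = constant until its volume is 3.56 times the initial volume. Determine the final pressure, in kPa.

53.4 kPa

V₁ = nRT₁/P₁ = 0.632×8.314×578/258 = 11.8 L.
Polytropic n=1.24: T₂ = T₁(V₁/V₂)^(n−1) = 578×(0.281)^0.24 = 426 K; P₂ = P₁(V₁/V₂)^n = 53.4 kPa.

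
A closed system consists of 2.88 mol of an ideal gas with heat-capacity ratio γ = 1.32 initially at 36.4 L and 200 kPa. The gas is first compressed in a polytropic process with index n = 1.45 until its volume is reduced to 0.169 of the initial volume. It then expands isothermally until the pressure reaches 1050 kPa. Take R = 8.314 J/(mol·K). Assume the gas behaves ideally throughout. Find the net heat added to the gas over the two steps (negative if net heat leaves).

23000 J

T₁ = P₁V₁/(nR) = 200×36.4/(2.88×8.314) = 304 K.
Step 1 — Polytropic n=1.45: T₂ = T₁(V₁/V₂)^(n−1) = 304×(5.92)^0.45 = 677 K; P₂ = P₁(V₁/V₂)^n = 2630 kPa.
W = (P₁V₁−P₂V₂)/(n−1) = (200×36.4−2630×6.15)/0.45 = -19800 J.
ΔU = nCvΔT = 2.88×26.0×(677−304) = 27900 J.
Q = ΔU + W = 8060 J.
State after step 1: P = 2630 kPa, V = 6.15 L, T = 677 K.
Step 2 — Isothermal: T stays 677 K; PV = const ⇒ V₂ = 15.4 L, P₂ = 1050 kPa.
ΔU = 0 (ideal gas, T constant).
W = nRT ln(V₂/V₁) = 2.88×8.314×677×ln(2.51) = 14900 J.
Q = ΔU + W = 14900 J.
Net over both steps: W = -4930 J, Q = 23000 J, ΔU = 27900 J.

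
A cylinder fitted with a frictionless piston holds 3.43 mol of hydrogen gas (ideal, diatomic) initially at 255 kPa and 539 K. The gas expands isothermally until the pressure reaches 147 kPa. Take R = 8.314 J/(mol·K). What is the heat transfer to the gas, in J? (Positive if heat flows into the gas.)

8470 J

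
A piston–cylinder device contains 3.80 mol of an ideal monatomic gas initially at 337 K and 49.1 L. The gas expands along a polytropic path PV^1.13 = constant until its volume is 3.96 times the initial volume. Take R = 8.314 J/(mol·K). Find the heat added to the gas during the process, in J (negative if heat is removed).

P₁ = nRT₁/V₁ = 3.80×8.314×337/49.1 = 217 kPa.
Polytropic n=1.13: T₂ = T₁(V₁/V₂)^(n−1) = 337×(0.253)^0.13 = 282 K; P₂ = P₁(V₁/V₂)^n = 45.8 kPa.
W = (P₁V₁−P₂V₂)/(n−1) = (217×49.1−45.8×194)/0.13 = 13400 J.
ΔU = nCvΔT = 3.80×12.5×(282−337) = -2620 J.
Q = ΔU + W = 10800 J.

10800 J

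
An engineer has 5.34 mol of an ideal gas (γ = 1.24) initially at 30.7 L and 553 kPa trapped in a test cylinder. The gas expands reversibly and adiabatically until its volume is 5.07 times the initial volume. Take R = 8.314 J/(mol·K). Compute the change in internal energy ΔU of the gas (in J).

-22800 J

T₁ = P₁V₁/(nR) = 553×30.7/(5.34×8.314) = 382 K.
Adiabatic: TV^(γ−1) = const ⇒ T₂ = 382×(0.197)^0.240 = 259 K; PV^γ = const ⇒ P₂ = 73.9 kPa.
For an ideal gas ΔU = nCvΔT with Cv = R/(γ−1) = 34.6 J/(mol·K).
ΔU = 5.34×34.6×(259−382) = -22800 J.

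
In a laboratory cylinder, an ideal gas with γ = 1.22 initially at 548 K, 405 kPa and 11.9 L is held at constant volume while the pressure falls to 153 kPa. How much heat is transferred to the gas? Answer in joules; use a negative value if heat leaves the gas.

-13600 J

n = P₁V₁/(RT₁) = 405×11.9/(8.314×548) = 1.06 mol.
Isochoric: V stays 11.9 L; P/T = const ⇒ T₂ = 207 K, P₂ = 153 kPa.
W = 0 (no volume change).
ΔU = nCvΔT = 1.06×37.8×(207−548) = -13600 J.
Q = ΔU = -13600 J.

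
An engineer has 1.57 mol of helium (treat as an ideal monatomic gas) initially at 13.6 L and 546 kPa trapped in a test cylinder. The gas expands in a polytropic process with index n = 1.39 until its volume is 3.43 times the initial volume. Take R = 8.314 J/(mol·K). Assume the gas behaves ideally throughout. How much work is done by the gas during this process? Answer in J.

7270 J

T₁ = P₁V₁/(nR) = 546×13.6/(1.57×8.314) = 569 K.
Polytropic n=1.39: T₂ = T₁(V₁/V₂)^(n−1) = 569×(0.292)^0.39 = 352 K; P₂ = P₁(V₁/V₂)^n = 98.4 kPa.
W = (P₁V₁−P₂V₂)/(n−1) = (546×13.6−98.4×46.6)/0.39 = 7270 J.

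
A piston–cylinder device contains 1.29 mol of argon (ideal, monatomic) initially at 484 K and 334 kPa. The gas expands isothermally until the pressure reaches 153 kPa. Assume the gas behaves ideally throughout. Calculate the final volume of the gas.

33.9 L

V₁ = nRT₁/P₁ = 1.29×8.314×484/334 = 15.5 L.
Isothermal: T stays 484 K; PV = const ⇒ V₂ = 33.9 L, P₂ = 153 kPa.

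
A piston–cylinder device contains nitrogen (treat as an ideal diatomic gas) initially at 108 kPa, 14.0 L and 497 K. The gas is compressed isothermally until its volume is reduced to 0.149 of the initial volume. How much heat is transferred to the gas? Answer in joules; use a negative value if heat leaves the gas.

-2880 J

n = P₁V₁/(RT₁) = 108×14.0/(8.314×497) = 0.366 mol.
Isothermal: T stays 497 K; PV = const ⇒ V₂ = 2.09 L, P₂ = 725 kPa.
ΔU = 0 (ideal gas, T constant).
W = nRT ln(V₂/V₁) = 0.366×8.314×497×ln(0.149) = -2880 J.
Q = ΔU + W = -2880 J.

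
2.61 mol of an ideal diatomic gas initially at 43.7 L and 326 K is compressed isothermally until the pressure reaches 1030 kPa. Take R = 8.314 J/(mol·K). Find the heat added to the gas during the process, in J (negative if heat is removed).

P₁ = nRT₁/V₁ = 2.61×8.314×326/43.7 = 162 kPa.
Isothermal: T stays 326 K; PV = const ⇒ V₂ = 6.87 L, P₂ = 1030 kPa.
ΔU = 0 (ideal gas, T constant).
W = nRT ln(V₂/V₁) = 2.61×8.314×326×ln(0.157) = -13100 J.
Q = ΔU + W = -13100 J.

-13100 J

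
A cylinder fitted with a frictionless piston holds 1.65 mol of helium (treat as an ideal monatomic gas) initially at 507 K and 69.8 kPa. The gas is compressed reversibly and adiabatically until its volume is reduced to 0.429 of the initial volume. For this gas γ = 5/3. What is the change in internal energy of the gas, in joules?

7910 J

V₁ = nRT₁/P₁ = 1.65×8.314×507/69.8 = 99.6 L.
Adiabatic: TV^(γ−1) = const ⇒ T₂ = 507×(2.33)^0.667 = 891 K; PV^γ = const ⇒ P₂ = 286 kPa.
For an ideal gas ΔU = nCvΔT with Cv = (3/2)R = 12.5 J/(mol·K).
ΔU = 1.65×12.5×(891−507) = 7910 J.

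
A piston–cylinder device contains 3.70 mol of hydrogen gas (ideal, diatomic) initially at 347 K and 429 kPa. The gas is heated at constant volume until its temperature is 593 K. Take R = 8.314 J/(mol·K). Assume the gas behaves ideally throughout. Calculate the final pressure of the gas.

733 kPa

V₁ = nRT₁/P₁ = 3.70×8.314×347/429 = 24.9 L.
Isochoric: V stays 24.9 L; P/T = const ⇒ T₂ = 593 K, P₂ = 733 kPa.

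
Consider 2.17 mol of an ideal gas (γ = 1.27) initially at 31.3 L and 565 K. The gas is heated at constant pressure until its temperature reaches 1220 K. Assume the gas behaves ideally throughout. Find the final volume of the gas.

P₁ = nRT₁/V₁ = 2.17×8.314×565/31.3 = 326 kPa.
Isobaric: P stays 326 kPa; V/T = const ⇒ T₂ = 1220 K, V₂ = 67.6 L.

67.6 L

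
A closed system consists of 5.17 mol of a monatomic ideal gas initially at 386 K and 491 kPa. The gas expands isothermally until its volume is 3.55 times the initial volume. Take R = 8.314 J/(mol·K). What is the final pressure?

138 kPa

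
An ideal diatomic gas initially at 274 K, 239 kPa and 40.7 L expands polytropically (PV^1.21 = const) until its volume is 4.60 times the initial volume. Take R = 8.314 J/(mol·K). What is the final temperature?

Polytropic n=1.21: T₂ = T₁(V₁/V₂)^(n−1) = 274×(0.217)^0.21 = 199 K; P₂ = P₁(V₁/V₂)^n = 37.7 kPa.

199 K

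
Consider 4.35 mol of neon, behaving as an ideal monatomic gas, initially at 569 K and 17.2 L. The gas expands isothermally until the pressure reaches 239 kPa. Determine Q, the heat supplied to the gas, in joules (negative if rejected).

P₁ = nRT₁/V₁ = 4.35×8.314×569/17.2 = 1200 kPa.
Isothermal: T stays 569 K; PV = const ⇒ V₂ = 86.1 L, P₂ = 239 kPa.
ΔU = 0 (ideal gas, T constant).
W = nRT ln(V₂/V₁) = 4.35×8.314×569×ln(5.01) = 33100 J.
Q = ΔU + W = 33100 J.

33100 J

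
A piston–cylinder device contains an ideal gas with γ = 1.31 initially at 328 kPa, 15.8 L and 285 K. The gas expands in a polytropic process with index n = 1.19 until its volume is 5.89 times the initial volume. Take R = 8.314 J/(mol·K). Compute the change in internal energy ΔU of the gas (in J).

n = P₁V₁/(RT₁) = 328×15.8/(8.314×285) = 2.19 mol.
Polytropic n=1.19: T₂ = T₁(V₁/V₂)^(n−1) = 285×(0.170)^0.19 = 203 K; P₂ = P₁(V₁/V₂)^n = 39.8 kPa.
For an ideal gas ΔU = nCvΔT with Cv = R/(γ−1) = 26.8 J/(mol·K).
ΔU = 2.19×26.8×(203−285) = -4780 J.

-4780 J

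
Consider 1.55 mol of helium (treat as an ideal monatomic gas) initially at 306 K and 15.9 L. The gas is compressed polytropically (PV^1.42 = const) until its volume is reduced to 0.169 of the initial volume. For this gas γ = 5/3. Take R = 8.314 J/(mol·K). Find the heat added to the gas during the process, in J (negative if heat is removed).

P₁ = nRT₁/V₁ = 1.55×8.314×306/15.9 = 248 kPa.
Polytropic n=1.42: T₂ = T₁(V₁/V₂)^(n−1) = 306×(5.92)^0.42 = 646 K; P₂ = P₁(V₁/V₂)^n = 3100 kPa.
W = (P₁V₁−P₂V₂)/(n−1) = (248×15.9−3100×2.69)/0.42 = -10400 J.
ΔU = nCvΔT = 1.55×12.5×(646−306) = 6570 J.
Q = ΔU + W = -3860 J.

-3860 J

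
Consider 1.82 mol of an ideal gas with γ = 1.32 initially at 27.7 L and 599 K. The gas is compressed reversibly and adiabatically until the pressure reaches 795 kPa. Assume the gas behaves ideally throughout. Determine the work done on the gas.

6800 J

P₁ = nRT₁/V₁ = 1.82×8.314×599/27.7 = 327 kPa.
Adiabatic: T₂/T₁ = (P₂/P₁)^((γ−1)/γ) ⇒ T₂ = 599×(2.43)^0.242 = 743 K; V₂ = 14.1 L.
ΔU = nCvΔT = 1.82×26.0×(743−599) = 6800 J.
Q = 0 for an adiabatic process, so W = −ΔU = -6800 J.
Work done on the gas = −W_by = 6800 J.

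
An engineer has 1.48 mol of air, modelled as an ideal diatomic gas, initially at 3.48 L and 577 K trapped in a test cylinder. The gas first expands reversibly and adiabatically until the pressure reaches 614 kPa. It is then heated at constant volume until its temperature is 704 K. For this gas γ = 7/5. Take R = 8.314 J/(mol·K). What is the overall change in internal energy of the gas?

P₁ = nRT₁/V₁ = 1.48×8.314×577/3.48 = 2040 kPa.
Step 1 — Adiabatic: T₂/T₁ = (P₂/P₁)^((γ−1)/γ) ⇒ T₂ = 577×(0.301)^0.286 = 409 K; V₂ = 8.21 L.
ΔU = nCvΔT = 1.48×20.8×(409−577) = -5150 J.
Q = 0 for an adiabatic process, so W = −ΔU = 5150 J.
State after step 1: P = 614 kPa, V = 8.21 L, T = 409 K.
Step 2 — Isochoric: V stays 8.21 L; P/T = const ⇒ T₂ = 704 K, P₂ = 1060 kPa.
W = 0 (no volume change).
ΔU = nCvΔT = 1.48×20.8×(704−409) = 9060 J.
Q = ΔU = 9060 J.
Net over both steps: W = 5150 J, Q = 9060 J, ΔU = 3910 J.

3910 J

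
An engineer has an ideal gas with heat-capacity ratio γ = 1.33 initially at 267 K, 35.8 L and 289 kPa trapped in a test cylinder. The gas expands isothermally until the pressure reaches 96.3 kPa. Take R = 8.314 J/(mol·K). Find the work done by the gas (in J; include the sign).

n = P₁V₁/(RT₁) = 289×35.8/(8.314×267) = 4.66 mol.
Isothermal: T stays 267 K; PV = const ⇒ V₂ = 107 L, P₂ = 96.3 kPa.
W = nRT ln(V₂/V₁) = 4.66×8.314×267×ln(3.00) = 11400 J.

11400 J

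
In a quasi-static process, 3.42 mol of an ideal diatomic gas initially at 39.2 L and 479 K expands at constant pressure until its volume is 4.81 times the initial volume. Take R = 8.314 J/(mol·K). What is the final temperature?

2300 K

P₁ = nRT₁/V₁ = 3.42×8.314×479/39.2 = 347 kPa.
Isobaric: P stays 347 kPa; V/T = const ⇒ T₂ = 2300 K, V₂ = 189 L.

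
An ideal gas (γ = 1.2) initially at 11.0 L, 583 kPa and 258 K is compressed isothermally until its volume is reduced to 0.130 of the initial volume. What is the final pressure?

Isothermal: T stays 258 K; PV = const ⇒ V₂ = 1.43 L, P₂ = 4480 kPa.

4480 kPa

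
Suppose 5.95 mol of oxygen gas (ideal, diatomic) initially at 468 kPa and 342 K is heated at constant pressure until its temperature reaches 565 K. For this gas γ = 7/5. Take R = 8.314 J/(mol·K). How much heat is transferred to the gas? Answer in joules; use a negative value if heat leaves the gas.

38600 J

V₁ = nRT₁/P₁ = 5.95×8.314×342/468 = 36.1 L.
Isobaric: P stays 468 kPa; V/T = const ⇒ T₂ = 565 K, V₂ = 59.7 L.
W = PΔV = 468×(59.7−36.1) kPa·L = 11000 J.
ΔU = nCvΔT = 5.95×20.8×(565−342) = 27600 J.
Q = ΔU + W = nCpΔT = 38600 J.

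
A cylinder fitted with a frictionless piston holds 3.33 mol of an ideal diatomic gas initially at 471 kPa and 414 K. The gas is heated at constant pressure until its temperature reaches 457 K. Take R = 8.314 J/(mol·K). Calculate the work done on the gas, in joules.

V₁ = nRT₁/P₁ = 3.33×8.314×414/471 = 24.3 L.
Isobaric: P stays 471 kPa; V/T = const ⇒ T₂ = 457 K, V₂ = 26.9 L.
W = PΔV = 471×(26.9−24.3) kPa·L = 1190 J.
Work done on the gas = −W_by = -1190 J.

-1190 J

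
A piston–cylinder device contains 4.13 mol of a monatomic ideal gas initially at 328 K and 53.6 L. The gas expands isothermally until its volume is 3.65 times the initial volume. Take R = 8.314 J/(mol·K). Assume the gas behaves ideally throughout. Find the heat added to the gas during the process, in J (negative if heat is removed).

14600 J

P₁ = nRT₁/V₁ = 4.13×8.314×328/53.6 = 210 kPa.
Isothermal: T stays 328 K; PV = const ⇒ V₂ = 196 L, P₂ = 57.6 kPa.
ΔU = 0 (ideal gas, T constant).
W = nRT ln(V₂/V₁) = 4.13×8.314×328×ln(3.65) = 14600 J.
Q = ΔU + W = 14600 J.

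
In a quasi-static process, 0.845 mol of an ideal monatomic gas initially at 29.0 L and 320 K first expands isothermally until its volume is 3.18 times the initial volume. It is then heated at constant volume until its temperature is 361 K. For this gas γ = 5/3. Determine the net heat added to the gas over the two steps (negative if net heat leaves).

P₁ = nRT₁/V₁ = 0.845×8.314×320/29.0 = 77.5 kPa.
Step 1 — Isothermal: T stays 320 K; PV = const ⇒ V₂ = 92.2 L, P₂ = 24.4 kPa.
ΔU = 0 (ideal gas, T constant).
W = nRT ln(V₂/V₁) = 0.845×8.314×320×ln(3.18) = 2600 J.
Q = ΔU + W = 2600 J.
State after step 1: P = 24.4 kPa, V = 92.2 L, T = 320 K.
Step 2 — Isochoric: V stays 92.2 L; P/T = const ⇒ T₂ = 361 K, P₂ = 27.5 kPa.
W = 0 (no volume change).
ΔU = nCvΔT = 0.845×12.5×(361−320) = 432 J.
Q = ΔU = 432 J.
Net over both steps: W = 2600 J, Q = 3030 J, ΔU = 432 J.

3030 J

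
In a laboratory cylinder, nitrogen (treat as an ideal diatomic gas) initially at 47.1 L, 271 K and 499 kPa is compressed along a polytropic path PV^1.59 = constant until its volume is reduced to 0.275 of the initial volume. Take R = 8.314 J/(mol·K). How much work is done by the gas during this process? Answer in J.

-45500 J

n = P₁V₁/(RT₁) = 499×47.1/(8.314×271) = 10.4 mol.
Polytropic n=1.59: T₂ = T₁(V₁/V₂)^(n−1) = 271×(3.64)^0.59 = 580 K; P₂ = P₁(V₁/V₂)^n = 3890 kPa.
W = (P₁V₁−P₂V₂)/(n−1) = (499×47.1−3890×13.0)/0.59 = -45500 J.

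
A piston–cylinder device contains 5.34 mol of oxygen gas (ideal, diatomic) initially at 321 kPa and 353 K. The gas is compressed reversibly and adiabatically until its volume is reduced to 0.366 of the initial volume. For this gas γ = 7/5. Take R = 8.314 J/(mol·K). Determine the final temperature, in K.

V₁ = nRT₁/P₁ = 5.34×8.314×353/321 = 48.8 L.
Adiabatic: TV^(γ−1) = const ⇒ T₂ = 353×(2.73)^0.400 = 528 K; PV^γ = const ⇒ P₂ = 1310 kPa.

528 K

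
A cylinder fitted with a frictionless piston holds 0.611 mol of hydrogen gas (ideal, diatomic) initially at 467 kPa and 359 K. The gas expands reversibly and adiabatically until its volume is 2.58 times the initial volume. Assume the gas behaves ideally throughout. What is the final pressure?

V₁ = nRT₁/P₁ = 0.611×8.314×359/467 = 3.91 L.
Adiabatic: TV^(γ−1) = const ⇒ T₂ = 359×(0.388)^0.400 = 246 K; PV^γ = const ⇒ P₂ = 124 kPa.

124 kPa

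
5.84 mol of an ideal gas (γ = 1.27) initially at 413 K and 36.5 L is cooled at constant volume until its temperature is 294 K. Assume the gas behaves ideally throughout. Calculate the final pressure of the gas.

P₁ = nRT₁/V₁ = 5.84×8.314×413/36.5 = 549 kPa.
Isochoric: V stays 36.5 L; P/T = const ⇒ T₂ = 294 K, P₂ = 391 kPa.

391 kPa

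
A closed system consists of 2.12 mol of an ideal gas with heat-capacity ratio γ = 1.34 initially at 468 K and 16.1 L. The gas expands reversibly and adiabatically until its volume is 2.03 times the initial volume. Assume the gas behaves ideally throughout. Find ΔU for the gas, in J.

-5190 J

P₁ = nRT₁/V₁ = 2.12×8.314×468/16.1 = 512 kPa.
Adiabatic: TV^(γ−1) = const ⇒ T₂ = 468×(0.493)^0.340 = 368 K; PV^γ = const ⇒ P₂ = 198 kPa.
For an ideal gas ΔU = nCvΔT with Cv = R/(γ−1) = 24.5 J/(mol·K).
ΔU = 2.12×24.5×(368−468) = -5190 J.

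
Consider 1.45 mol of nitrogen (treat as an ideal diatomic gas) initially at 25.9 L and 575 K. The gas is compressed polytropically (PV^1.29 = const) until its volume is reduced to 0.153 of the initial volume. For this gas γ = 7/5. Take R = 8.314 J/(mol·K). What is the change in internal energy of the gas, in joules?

12500 J

P₁ = nRT₁/V₁ = 1.45×8.314×575/25.9 = 268 kPa.
Polytropic n=1.29: T₂ = T₁(V₁/V₂)^(n−1) = 575×(6.54)^0.29 = 991 K; P₂ = P₁(V₁/V₂)^n = 3020 kPa.
For an ideal gas ΔU = nCvΔT with Cv = (5/2)R = 20.8 J/(mol·K).
ΔU = 1.45×20.8×(991−575) = 12500 J.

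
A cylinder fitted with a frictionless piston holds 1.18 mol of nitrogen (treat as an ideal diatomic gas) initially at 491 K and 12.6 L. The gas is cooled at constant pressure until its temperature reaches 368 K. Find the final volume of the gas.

P₁ = nRT₁/V₁ = 1.18×8.314×491/12.6 = 382 kPa.
Isobaric: P stays 382 kPa; V/T = const ⇒ T₂ = 368 K, V₂ = 9.44 L.

9.44 L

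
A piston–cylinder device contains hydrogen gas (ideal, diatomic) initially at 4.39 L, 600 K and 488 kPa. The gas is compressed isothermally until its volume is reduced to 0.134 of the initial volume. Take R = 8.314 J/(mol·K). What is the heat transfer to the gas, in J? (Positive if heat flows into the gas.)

-4310 J

n = P₁V₁/(RT₁) = 488×4.39/(8.314×600) = 0.429 mol.
Isothermal: T stays 600 K; PV = const ⇒ V₂ = 0.588 L, P₂ = 3640 kPa.
ΔU = 0 (ideal gas, T constant).
W = nRT ln(V₂/V₁) = 0.429×8.314×600×ln(0.134) = -4310 J.
Q = ΔU + W = -4310 J.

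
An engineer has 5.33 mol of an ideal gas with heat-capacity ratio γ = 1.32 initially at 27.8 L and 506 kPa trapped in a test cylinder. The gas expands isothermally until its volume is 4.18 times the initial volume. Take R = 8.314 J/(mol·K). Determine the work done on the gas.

-20100 J

T₁ = P₁V₁/(nR) = 506×27.8/(5.33×8.314) = 317 K.
Isothermal: T stays 317 K; PV = const ⇒ V₂ = 116 L, P₂ = 121 kPa.
W = nRT ln(V₂/V₁) = 5.33×8.314×317×ln(4.18) = 20100 J.
Work done on the gas = −W_by = -20100 J.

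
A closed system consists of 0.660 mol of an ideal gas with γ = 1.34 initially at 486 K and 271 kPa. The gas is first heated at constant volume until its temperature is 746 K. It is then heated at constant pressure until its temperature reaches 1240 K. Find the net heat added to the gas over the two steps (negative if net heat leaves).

V₁ = nRT₁/P₁ = 0.660×8.314×486/271 = 9.84 L.
Step 1 — Isochoric: V stays 9.84 L; P/T = const ⇒ T₂ = 746 K, P₂ = 416 kPa.
W = 0 (no volume change).
ΔU = nCvΔT = 0.660×24.5×(746−486) = 4200 J.
Q = ΔU = 4200 J.
State after step 1: P = 416 kPa, V = 9.84 L, T = 746 K.
Step 2 — Isobaric: P stays 416 kPa; V/T = const ⇒ T₂ = 1240 K, V₂ = 16.4 L.
W = PΔV = 416×(16.4−9.84) kPa·L = 2710 J.
ΔU = nCvΔT = 0.660×24.5×(1240−746) = 7970 J.
Q = ΔU + W = nCpΔT = 10700 J.
Net over both steps: W = 2710 J, Q = 14900 J, ΔU = 12200 J.

14900 J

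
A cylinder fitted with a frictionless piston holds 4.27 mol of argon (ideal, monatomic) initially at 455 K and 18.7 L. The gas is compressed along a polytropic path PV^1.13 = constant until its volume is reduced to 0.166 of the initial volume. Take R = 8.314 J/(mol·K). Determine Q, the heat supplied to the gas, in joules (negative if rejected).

P₁ = nRT₁/V₁ = 4.27×8.314×455/18.7 = 864 kPa.
Polytropic n=1.13: T₂ = T₁(V₁/V₂)^(n−1) = 455×(6.02)^0.13 = 575 K; P₂ = P₁(V₁/V₂)^n = 6570 kPa.
W = (P₁V₁−P₂V₂)/(n−1) = (864×18.7−6570×3.10)/0.13 = -32700 J.
ΔU = nCvΔT = 4.27×12.5×(575−455) = 6370 J.
Q = ΔU + W = -26300 J.

-26300 J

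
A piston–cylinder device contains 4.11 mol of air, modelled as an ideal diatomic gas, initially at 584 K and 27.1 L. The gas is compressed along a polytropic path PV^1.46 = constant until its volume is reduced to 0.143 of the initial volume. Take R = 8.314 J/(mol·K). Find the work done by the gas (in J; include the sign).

-62800 J

P₁ = nRT₁/V₁ = 4.11×8.314×584/27.1 = 736 kPa.
Polytropic n=1.46: T₂ = T₁(V₁/V₂)^(n−1) = 584×(6.99)^0.46 = 1430 K; P₂ = P₁(V₁/V₂)^n = 12600 kPa.
W = (P₁V₁−P₂V₂)/(n−1) = (736×27.1−12600×3.88)/0.46 = -62800 J.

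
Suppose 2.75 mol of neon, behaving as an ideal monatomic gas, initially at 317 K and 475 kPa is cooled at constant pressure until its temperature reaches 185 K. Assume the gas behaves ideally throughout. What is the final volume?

V₁ = nRT₁/P₁ = 2.75×8.314×317/475 = 15.3 L.
Isobaric: P stays 475 kPa; V/T = const ⇒ T₂ = 185 K, V₂ = 8.90 L.

8.90 L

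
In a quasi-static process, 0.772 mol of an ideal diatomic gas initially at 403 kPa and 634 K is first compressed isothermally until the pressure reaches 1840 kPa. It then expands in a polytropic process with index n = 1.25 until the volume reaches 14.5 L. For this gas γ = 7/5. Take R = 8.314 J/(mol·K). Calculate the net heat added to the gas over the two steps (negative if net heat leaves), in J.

-3890 J

V₁ = nRT₁/P₁ = 0.772×8.314×634/403 = 10.1 L.
Step 1 — Isothermal: T stays 634 K; PV = const ⇒ V₂ = 2.21 L, P₂ = 1840 kPa.
ΔU = 0 (ideal gas, T constant).
W = nRT ln(V₂/V₁) = 0.772×8.314×634×ln(0.219) = -6180 J.
Q = ΔU + W = -6180 J.
State after step 1: P = 1840 kPa, V = 2.21 L, T = 634 K.
Step 2 — Polytropic n=1.25: T₂ = T₁(V₁/V₂)^(n−1) = 634×(0.153)^0.25 = 396 K; P₂ = P₁(V₁/V₂)^n = 175 kPa.
W = (P₁V₁−P₂V₂)/(n−1) = (1840×2.21−175×14.5)/0.25 = 6110 J.
ΔU = nCvΔT = 0.772×20.8×(396−634) = -3820 J.
Q = ΔU + W = 2290 J.
Net over both steps: W = -74.5 J, Q = -3890 J, ΔU = -3820 J.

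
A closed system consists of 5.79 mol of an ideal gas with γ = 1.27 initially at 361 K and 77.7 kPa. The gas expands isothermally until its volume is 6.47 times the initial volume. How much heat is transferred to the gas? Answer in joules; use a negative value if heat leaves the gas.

V₁ = nRT₁/P₁ = 5.79×8.314×361/77.7 = 224 L.
Isothermal: T stays 361 K; PV = const ⇒ V₂ = 1450 L, P₂ = 12.0 kPa.
ΔU = 0 (ideal gas, T constant).
W = nRT ln(V₂/V₁) = 5.79×8.314×361×ln(6.47) = 32400 J.
Q = ΔU + W = 32400 J.

32400 J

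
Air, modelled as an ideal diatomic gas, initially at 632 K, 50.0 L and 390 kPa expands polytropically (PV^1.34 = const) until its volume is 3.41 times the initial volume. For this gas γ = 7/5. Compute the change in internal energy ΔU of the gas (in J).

n = P₁V₁/(RT₁) = 390×50.0/(8.314×632) = 3.71 mol.
Polytropic n=1.34: T₂ = T₁(V₁/V₂)^(n−1) = 632×(0.293)^0.34 = 416 K; P₂ = P₁(V₁/V₂)^n = 75.4 kPa.
For an ideal gas ΔU = nCvΔT with Cv = (5/2)R = 20.8 J/(mol·K).
ΔU = 3.71×20.8×(416−632) = -16600 J.

-16600 J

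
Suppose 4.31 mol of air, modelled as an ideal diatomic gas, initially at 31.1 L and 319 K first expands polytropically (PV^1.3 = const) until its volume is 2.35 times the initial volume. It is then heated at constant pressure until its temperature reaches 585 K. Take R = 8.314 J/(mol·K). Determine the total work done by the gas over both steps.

20700 J

P₁ = nRT₁/V₁ = 4.31×8.314×319/31.1 = 368 kPa.
Step 1 — Polytropic n=1.3: T₂ = T₁(V₁/V₂)^(n−1) = 319×(0.426)^0.30 = 247 K; P₂ = P₁(V₁/V₂)^n = 121 kPa.
W = (P₁V₁−P₂V₂)/(n−1) = (368×31.1−121×73.1)/0.30 = 8620 J.
ΔU = nCvΔT = 4.31×20.8×(247−319) = -6460 J.
Q = ΔU + W = 2150 J.
State after step 1: P = 121 kPa, V = 73.1 L, T = 247 K.
Step 2 — Isobaric: P stays 121 kPa; V/T = const ⇒ T₂ = 585 K, V₂ = 173 L.
W = PΔV = 121×(173−73.1) kPa·L = 12100 J.
ΔU = nCvΔT = 4.31×20.8×(585−247) = 30300 J.
Q = ΔU + W = nCpΔT = 42400 J.
Net over both steps: W = 20700 J, Q = 44600 J, ΔU = 23800 J.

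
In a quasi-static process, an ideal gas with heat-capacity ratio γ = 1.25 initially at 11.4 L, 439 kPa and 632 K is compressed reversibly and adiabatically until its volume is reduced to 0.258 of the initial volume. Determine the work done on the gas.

8070 J

n = P₁V₁/(RT₁) = 439×11.4/(8.314×632) = 0.952 mol.
Adiabatic: TV^(γ−1) = const ⇒ T₂ = 632×(3.88)^0.250 = 887 K; PV^γ = const ⇒ P₂ = 2390 kPa.
ΔU = nCvΔT = 0.952×33.3×(887−632) = 8070 J.
Q = 0 for an adiabatic process, so W = −ΔU = -8070 J.
Work done on the gas = −W_by = 8070 J.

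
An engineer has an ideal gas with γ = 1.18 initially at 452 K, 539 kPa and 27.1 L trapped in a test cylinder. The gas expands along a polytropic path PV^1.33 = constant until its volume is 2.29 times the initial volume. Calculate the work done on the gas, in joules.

-10600 J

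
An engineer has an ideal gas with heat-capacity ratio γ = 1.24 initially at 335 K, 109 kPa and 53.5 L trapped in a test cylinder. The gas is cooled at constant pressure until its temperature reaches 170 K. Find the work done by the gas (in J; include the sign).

n = P₁V₁/(RT₁) = 109×53.5/(8.314×335) = 2.09 mol.
Isobaric: P stays 109 kPa; V/T = const ⇒ T₂ = 170 K, V₂ = 27.1 L.
W = PΔV = 109×(27.1−53.5) kPa·L = -2870 J.

-2870 J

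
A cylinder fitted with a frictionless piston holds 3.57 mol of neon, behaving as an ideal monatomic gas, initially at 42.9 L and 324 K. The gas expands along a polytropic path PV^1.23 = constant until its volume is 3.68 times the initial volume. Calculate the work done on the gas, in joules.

P₁ = nRT₁/V₁ = 3.57×8.314×324/42.9 = 224 kPa.
Polytropic n=1.23: T₂ = T₁(V₁/V₂)^(n−1) = 324×(0.272)^0.23 = 240 K; P₂ = P₁(V₁/V₂)^n = 45.1 kPa.
W = (P₁V₁−P₂V₂)/(n−1) = (224×42.9−45.1×158)/0.23 = 10800 J.
Work done on the gas = −W_by = -10800 J.

-10800 J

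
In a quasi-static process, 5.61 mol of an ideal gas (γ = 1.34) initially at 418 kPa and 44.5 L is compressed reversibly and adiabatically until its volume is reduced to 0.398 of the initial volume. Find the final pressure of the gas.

1440 kPa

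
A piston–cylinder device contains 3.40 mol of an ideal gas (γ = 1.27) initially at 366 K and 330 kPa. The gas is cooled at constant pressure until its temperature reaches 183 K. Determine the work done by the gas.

-5170 J

V₁ = nRT₁/P₁ = 3.40×8.314×366/330 = 31.4 L.
Isobaric: P stays 330 kPa; V/T = const ⇒ T₂ = 183 K, V₂ = 15.7 L.
W = PΔV = 330×(15.7−31.4) kPa·L = -5170 J.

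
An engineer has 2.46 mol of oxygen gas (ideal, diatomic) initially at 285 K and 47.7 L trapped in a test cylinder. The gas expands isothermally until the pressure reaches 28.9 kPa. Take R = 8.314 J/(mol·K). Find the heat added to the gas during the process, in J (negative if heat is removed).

8400 J

P₁ = nRT₁/V₁ = 2.46×8.314×285/47.7 = 122 kPa.
Isothermal: T stays 285 K; PV = const ⇒ V₂ = 202 L, P₂ = 28.9 kPa.
ΔU = 0 (ideal gas, T constant).
W = nRT ln(V₂/V₁) = 2.46×8.314×285×ln(4.23) = 8400 J.
Q = ΔU + W = 8400 J.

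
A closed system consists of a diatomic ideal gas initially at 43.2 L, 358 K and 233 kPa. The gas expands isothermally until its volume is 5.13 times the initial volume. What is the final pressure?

Isothermal: T stays 358 K; PV = const ⇒ V₂ = 222 L, P₂ = 45.4 kPa.

45.4 kPa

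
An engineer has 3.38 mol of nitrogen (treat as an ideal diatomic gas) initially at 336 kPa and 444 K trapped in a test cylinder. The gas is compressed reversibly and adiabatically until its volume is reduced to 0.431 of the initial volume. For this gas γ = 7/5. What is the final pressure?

1090 kPa

V₁ = nRT₁/P₁ = 3.38×8.314×444/336 = 37.1 L.
Adiabatic: TV^(γ−1) = const ⇒ T₂ = 444×(2.32)^0.400 = 622 K; PV^γ = const ⇒ P₂ = 1090 kPa.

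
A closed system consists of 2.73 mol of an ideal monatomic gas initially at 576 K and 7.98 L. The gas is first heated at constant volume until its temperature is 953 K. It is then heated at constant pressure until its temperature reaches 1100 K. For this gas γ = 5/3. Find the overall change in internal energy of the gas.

P₁ = nRT₁/V₁ = 2.73×8.314×576/7.98 = 1640 kPa.
Step 1 — Isochoric: V stays 7.98 L; P/T = const ⇒ T₂ = 953 K, P₂ = 2710 kPa.
W = 0 (no volume change).
ΔU = nCvΔT = 2.73×12.5×(953−576) = 12800 J.
Q = ΔU = 12800 J.
State after step 1: P = 2710 kPa, V = 7.98 L, T = 953 K.
Step 2 — Isobaric: P stays 2710 kPa; V/T = const ⇒ T₂ = 1100 K, V₂ = 9.21 L.
W = PΔV = 2710×(9.21−7.98) kPa·L = 3340 J.
ΔU = nCvΔT = 2.73×12.5×(1100−953) = 5000 J.
Q = ΔU + W = nCpΔT = 8340 J.
Net over both steps: W = 3340 J, Q = 21200 J, ΔU = 17800 J.

17800 J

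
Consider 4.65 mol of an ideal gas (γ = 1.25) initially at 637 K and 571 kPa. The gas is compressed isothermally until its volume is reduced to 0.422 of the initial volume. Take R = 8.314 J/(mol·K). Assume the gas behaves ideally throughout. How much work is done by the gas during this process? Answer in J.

-21200 J

V₁ = nRT₁/P₁ = 4.65×8.314×637/571 = 43.1 L.
Isothermal: T stays 637 K; PV = const ⇒ V₂ = 18.2 L, P₂ = 1350 kPa.
W = nRT ln(V₂/V₁) = 4.65×8.314×637×ln(0.422) = -21200 J.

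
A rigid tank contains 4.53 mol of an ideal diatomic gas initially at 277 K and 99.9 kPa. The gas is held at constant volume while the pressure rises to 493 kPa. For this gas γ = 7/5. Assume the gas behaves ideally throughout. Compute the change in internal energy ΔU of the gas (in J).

103000 J

V₁ = nRT₁/P₁ = 4.53×8.314×277/99.9 = 104 L.
Isochoric: V stays 104 L; P/T = const ⇒ T₂ = 1370 K, P₂ = 493 kPa.
For an ideal gas ΔU = nCvΔT with Cv = (5/2)R = 20.8 J/(mol·K).
ΔU = 4.53×20.8×(1370−277) = 103000 J.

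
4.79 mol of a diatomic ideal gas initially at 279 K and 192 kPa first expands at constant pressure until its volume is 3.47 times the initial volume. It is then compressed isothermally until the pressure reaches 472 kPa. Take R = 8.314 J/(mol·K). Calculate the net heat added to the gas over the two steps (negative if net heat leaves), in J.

61400 J

V₁ = nRT₁/P₁ = 4.79×8.314×279/192 = 57.9 L.
Step 1 — Isobaric: P stays 192 kPa; V/T = const ⇒ T₂ = 968 K, V₂ = 201 L.
W = PΔV = 192×(201−57.9) kPa·L = 27400 J.
ΔU = nCvΔT = 4.79×20.8×(968−279) = 68600 J.
Q = ΔU + W = nCpΔT = 96100 J.
State after step 1: P = 192 kPa, V = 201 L, T = 968 K.
Step 2 — Isothermal: T stays 968 K; PV = const ⇒ V₂ = 81.7 L, P₂ = 472 kPa.
ΔU = 0 (ideal gas, T constant).
W = nRT ln(V₂/V₁) = 4.79×8.314×968×ln(0.407) = -34700 J.
Q = ΔU + W = -34700 J.
Net over both steps: W = -7240 J, Q = 61400 J, ΔU = 68600 J.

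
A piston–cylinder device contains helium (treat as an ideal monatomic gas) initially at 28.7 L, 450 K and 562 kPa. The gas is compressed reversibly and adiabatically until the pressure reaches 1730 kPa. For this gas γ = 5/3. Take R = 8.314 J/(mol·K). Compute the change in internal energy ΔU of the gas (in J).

13700 J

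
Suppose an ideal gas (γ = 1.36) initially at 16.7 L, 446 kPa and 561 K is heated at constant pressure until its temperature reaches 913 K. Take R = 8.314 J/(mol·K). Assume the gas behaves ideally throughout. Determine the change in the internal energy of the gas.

13000 J

n = P₁V₁/(RT₁) = 446×16.7/(8.314×561) = 1.60 mol.
Isobaric: P stays 446 kPa; V/T = const ⇒ T₂ = 913 K, V₂ = 27.2 L.
For an ideal gas ΔU = nCvΔT with Cv = R/(γ−1) = 23.1 J/(mol·K).
ΔU = 1.60×23.1×(913−561) = 13000 J.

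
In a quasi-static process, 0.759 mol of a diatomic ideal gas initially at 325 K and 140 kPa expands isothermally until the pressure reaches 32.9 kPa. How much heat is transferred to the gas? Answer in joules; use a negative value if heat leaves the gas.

V₁ = nRT₁/P₁ = 0.759×8.314×325/140 = 14.6 L.
Isothermal: T stays 325 K; PV = const ⇒ V₂ = 62.3 L, P₂ = 32.9 kPa.
ΔU = 0 (ideal gas, T constant).
W = nRT ln(V₂/V₁) = 0.759×8.314×325×ln(4.26) = 2970 J.
Q = ΔU + W = 2970 J.

2970 J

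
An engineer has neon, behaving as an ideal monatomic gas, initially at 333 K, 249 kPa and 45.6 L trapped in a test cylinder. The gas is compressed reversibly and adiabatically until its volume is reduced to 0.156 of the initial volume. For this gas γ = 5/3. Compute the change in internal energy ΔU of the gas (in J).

41700 J

n = P₁V₁/(RT₁) = 249×45.6/(8.314×333) = 4.10 mol.
Adiabatic: TV^(γ−1) = const ⇒ T₂ = 333×(6.41)^0.667 = 1150 K; PV^γ = const ⇒ P₂ = 5510 kPa.
For an ideal gas ΔU = nCvΔT with Cv = (3/2)R = 12.5 J/(mol·K).
ΔU = 4.10×12.5×(1150−333) = 41700 J.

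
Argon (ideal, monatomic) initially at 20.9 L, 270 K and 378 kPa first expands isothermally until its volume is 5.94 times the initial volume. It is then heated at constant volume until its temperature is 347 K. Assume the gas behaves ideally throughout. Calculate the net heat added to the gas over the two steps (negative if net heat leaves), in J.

17500 J

n = P₁V₁/(RT₁) = 378×20.9/(8.314×270) = 3.52 mol.
Step 1 — Isothermal: T stays 270 K; PV = const ⇒ V₂ = 124 L, P₂ = 63.6 kPa.
ΔU = 0 (ideal gas, T constant).
W = nRT ln(V₂/V₁) = 3.52×8.314×270×ln(5.94) = 14100 J.
Q = ΔU + W = 14100 J.
State after step 1: P = 63.6 kPa, V = 124 L, T = 270 K.
Step 2 — Isochoric: V stays 124 L; P/T = const ⇒ T₂ = 347 K, P₂ = 81.8 kPa.
W = 0 (no volume change).
ΔU = nCvΔT = 3.52×12.5×(347−270) = 3380 J.
Q = ΔU = 3380 J.
Net over both steps: W = 14100 J, Q = 17500 J, ΔU = 3380 J.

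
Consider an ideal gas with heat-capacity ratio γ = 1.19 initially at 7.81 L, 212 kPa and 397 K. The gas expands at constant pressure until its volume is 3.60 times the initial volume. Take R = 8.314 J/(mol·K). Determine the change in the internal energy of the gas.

22700 J

n = P₁V₁/(RT₁) = 212×7.81/(8.314×397) = 0.502 mol.
Isobaric: P stays 212 kPa; V/T = const ⇒ T₂ = 1430 K, V₂ = 28.1 L.
For an ideal gas ΔU = nCvΔT with Cv = R/(γ−1) = 43.8 J/(mol·K).
ΔU = 0.502×43.8×(1430−397) = 22700 J.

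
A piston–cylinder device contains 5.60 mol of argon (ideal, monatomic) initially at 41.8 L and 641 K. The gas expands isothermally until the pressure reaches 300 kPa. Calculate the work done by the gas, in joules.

25900 J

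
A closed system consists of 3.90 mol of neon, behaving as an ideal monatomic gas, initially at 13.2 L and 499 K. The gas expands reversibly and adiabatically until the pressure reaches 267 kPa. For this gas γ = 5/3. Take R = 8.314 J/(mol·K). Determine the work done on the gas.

P₁ = nRT₁/V₁ = 3.90×8.314×499/13.2 = 1230 kPa.
Adiabatic: T₂/T₁ = (P₂/P₁)^((γ−1)/γ) ⇒ T₂ = 499×(0.218)^0.400 = 271 K; V₂ = 32.9 L.
ΔU = nCvΔT = 3.90×12.5×(271−499) = -11100 J.
Q = 0 for an adiabatic process, so W = −ΔU = 11100 J.
Work done on the gas = −W_by = -11100 J.

-11100 J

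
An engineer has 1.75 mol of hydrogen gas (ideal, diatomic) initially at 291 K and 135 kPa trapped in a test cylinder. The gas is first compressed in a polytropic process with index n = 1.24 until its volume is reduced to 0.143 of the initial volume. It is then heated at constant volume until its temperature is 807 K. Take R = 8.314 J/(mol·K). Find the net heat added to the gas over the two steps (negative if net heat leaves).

V₁ = nRT₁/P₁ = 1.75×8.314×291/135 = 31.4 L.
Step 1 — Polytropic n=1.24: T₂ = T₁(V₁/V₂)^(n−1) = 291×(6.99)^0.24 = 464 K; P₂ = P₁(V₁/V₂)^n = 1510 kPa.
W = (P₁V₁−P₂V₂)/(n−1) = (135×31.4−1510×4.48)/0.24 = -10500 J.
ΔU = nCvΔT = 1.75×20.8×(464−291) = 6300 J.
Q = ΔU + W = -4200 J.
State after step 1: P = 1510 kPa, V = 4.48 L, T = 464 K.
Step 2 — Isochoric: V stays 4.48 L; P/T = const ⇒ T₂ = 807 K, P₂ = 2620 kPa.
W = 0 (no volume change).
ΔU = nCvΔT = 1.75×20.8×(807−464) = 12500 J.
Q = ΔU = 12500 J.
Net over both steps: W = -10500 J, Q = 8270 J, ΔU = 18800 J.

8270 J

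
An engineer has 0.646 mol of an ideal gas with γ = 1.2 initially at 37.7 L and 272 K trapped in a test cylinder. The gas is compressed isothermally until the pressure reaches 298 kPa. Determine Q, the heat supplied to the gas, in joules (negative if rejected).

P₁ = nRT₁/V₁ = 0.646×8.314×272/37.7 = 38.7 kPa.
Isothermal: T stays 272 K; PV = const ⇒ V₂ = 4.90 L, P₂ = 298 kPa.
ΔU = 0 (ideal gas, T constant).
W = nRT ln(V₂/V₁) = 0.646×8.314×272×ln(0.130) = -2980 J.
Q = ΔU + W = -2980 J.

-2980 J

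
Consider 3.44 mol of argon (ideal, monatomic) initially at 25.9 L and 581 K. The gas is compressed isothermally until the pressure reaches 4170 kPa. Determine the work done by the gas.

-31100 J

P₁ = nRT₁/V₁ = 3.44×8.314×581/25.9 = 642 kPa.
Isothermal: T stays 581 K; PV = const ⇒ V₂ = 3.98 L, P₂ = 4170 kPa.
W = nRT ln(V₂/V₁) = 3.44×8.314×581×ln(0.154) = -31100 J.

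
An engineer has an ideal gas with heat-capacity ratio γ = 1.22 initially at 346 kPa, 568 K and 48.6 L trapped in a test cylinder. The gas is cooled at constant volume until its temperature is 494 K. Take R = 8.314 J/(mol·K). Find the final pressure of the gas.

Isochoric: V stays 48.6 L; P/T = const ⇒ T₂ = 494 K, P₂ = 301 kPa.

301 kPa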